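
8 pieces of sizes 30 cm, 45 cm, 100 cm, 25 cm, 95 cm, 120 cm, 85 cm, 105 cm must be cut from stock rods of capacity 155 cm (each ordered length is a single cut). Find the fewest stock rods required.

Total = 120 + 105 + 100 + 95 + 85 + 45 + 30 + 25 = 605 cm.
Lower bound: ⌈605/155⌉ = 4 stock rods.
Also, 5 pieces each exceed 155/2 cm, and no two of those can share a stock rod, so at least 5 stock rods are needed.
A packing using 5 stock rods:
  stock rod 1: 120 + 30 = 150
  stock rod 2: 105 + 45 = 150
  stock rod 3: 100 + 25 = 125
  stock rod 4: 95 = 95
  stock rod 5: 85 = 85
This matches the lower bound, so 5 is optimal.

5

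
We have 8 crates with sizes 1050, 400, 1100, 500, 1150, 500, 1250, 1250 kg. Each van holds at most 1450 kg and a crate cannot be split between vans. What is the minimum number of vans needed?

6

Total = 1250 + 1250 + 1150 + 1100 + 1050 + 500 + 500 + 400 = 7200 kg.
Lower bound: ⌈7200/1450⌉ = 5 vans.
A packing using 6 vans:
  van 1: 1250 = 1250
  van 2: 1250 = 1250
  van 3: 1150 = 1150
  van 4: 1100 = 1100
  van 5: 1050 + 400 = 1450
  van 6: 500 + 500 = 1000
No arrangement into 5 vans stays within capacity, so 6 is optimal.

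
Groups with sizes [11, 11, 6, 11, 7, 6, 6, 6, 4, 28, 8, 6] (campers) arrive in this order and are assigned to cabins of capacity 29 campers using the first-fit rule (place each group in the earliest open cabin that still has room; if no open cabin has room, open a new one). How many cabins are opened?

4

  11 → cabin 1 (new)  [load 11/29]
  11 → cabin 1  [load 22/29]
  6 → cabin 1  [load 28/29]
  11 → cabin 2 (new)  [load 11/29]
  7 → cabin 2  [load 18/29]
  6 → cabin 2  [load 24/29]
  6 → cabin 3 (new)  [load 6/29]
  6 → cabin 3  [load 12/29]
  4 → cabin 2  [load 28/29]
  28 → cabin 4 (new)  [load 28/29]
  8 → cabin 3  [load 20/29]
  6 → cabin 3  [load 26/29]
4 cabins opened.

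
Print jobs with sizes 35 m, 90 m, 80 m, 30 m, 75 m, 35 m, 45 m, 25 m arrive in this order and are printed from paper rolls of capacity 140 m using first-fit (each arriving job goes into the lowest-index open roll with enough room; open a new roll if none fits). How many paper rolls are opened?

4

  35 → roll 1 (new)  [load 35/140]
  90 → roll 1  [load 125/140]
  80 → roll 2 (new)  [load 80/140]
  30 → roll 2  [load 110/140]
  75 → roll 3 (new)  [load 75/140]
  35 → roll 3  [load 110/140]
  45 → roll 4 (new)  [load 45/140]
  25 → roll 2  [load 135/140]
4 paper rolls opened.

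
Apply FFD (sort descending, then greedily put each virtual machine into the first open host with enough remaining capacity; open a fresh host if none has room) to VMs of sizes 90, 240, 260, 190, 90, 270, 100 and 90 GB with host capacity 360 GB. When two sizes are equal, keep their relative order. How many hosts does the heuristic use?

4

Sorted descending: 270, 260, 240, 190, 100, 90, 90, 90.
  270 → host 1 (new)  [load 270/360]
  260 → host 2 (new)  [load 260/360]
  240 → host 3 (new)  [load 240/360]
  190 → host 4 (new)  [load 190/360]
  100 → host 2  [load 360/360]
  90 → host 1  [load 360/360]
  90 → host 3  [load 330/360]
  90 → host 4  [load 280/360]
4 hosts opened.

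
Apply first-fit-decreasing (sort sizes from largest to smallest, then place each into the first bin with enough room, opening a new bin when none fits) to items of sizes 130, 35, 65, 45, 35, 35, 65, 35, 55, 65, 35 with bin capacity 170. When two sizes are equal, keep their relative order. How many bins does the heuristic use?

Sorted descending: 130, 65, 65, 65, 55, 45, 35, 35, 35, 35, 35.
  130 → bin 1 (new)  [load 130/170]
  65 → bin 2 (new)  [load 65/170]
  65 → bin 2  [load 130/170]
  65 → bin 3 (new)  [load 65/170]
  55 → bin 3  [load 120/170]
  45 → bin 3  [load 165/170]
  35 → bin 1  [load 165/170]
  35 → bin 2  [load 165/170]
  35 → bin 4 (new)  [load 35/170]
  35 → bin 4  [load 70/170]
  35 → bin 4  [load 105/170]
4 bins opened.

4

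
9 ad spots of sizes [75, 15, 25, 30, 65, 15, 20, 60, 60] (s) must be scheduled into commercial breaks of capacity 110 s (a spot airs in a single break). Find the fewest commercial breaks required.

Total = 75 + 65 + 60 + 60 + 30 + 25 + 20 + 15 + 15 = 365 s.
Lower bound: ⌈365/110⌉ = 4 commercial breaks.
A packing using 4 commercial breaks:
  break 1: 75 + 30 = 105
  break 2: 65 + 25 + 20 = 110
  break 3: 60 + 15 + 15 = 90
  break 4: 60 = 60
This matches the lower bound, so 4 is optimal.

4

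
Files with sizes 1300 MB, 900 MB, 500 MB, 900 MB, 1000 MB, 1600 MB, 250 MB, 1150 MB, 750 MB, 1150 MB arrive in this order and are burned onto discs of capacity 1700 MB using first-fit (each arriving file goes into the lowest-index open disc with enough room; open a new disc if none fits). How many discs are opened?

  1300 → disc 1 (new)  [load 1300/1700]
  900 → disc 2 (new)  [load 900/1700]
  500 → disc 2  [load 1400/1700]
  900 → disc 3 (new)  [load 900/1700]
  1000 → disc 4 (new)  [load 1000/1700]
  1600 → disc 5 (new)  [load 1600/1700]
  250 → disc 1  [load 1550/1700]
  1150 → disc 6 (new)  [load 1150/1700]
  750 → disc 3  [load 1650/1700]
  1150 → disc 7 (new)  [load 1150/1700]
7 discs opened.

7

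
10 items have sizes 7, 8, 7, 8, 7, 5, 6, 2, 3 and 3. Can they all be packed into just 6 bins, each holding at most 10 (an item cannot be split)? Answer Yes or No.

No

Total = 56; ⌈56/10⌉ = 6.
The bound of 6 does not rule out 6, but exhaustive search shows no assignment into 6 bins of capacity 10 exists — the minimum is 7.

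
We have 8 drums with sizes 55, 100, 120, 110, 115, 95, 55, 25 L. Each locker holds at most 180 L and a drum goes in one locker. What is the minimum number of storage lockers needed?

5

Total = 120 + 115 + 110 + 100 + 95 + 55 + 55 + 25 = 675 L.
Lower bound: ⌈675/180⌉ = 4 storage lockers.
Also, 5 drums each exceed 90 L, and no two of those can share a locker, so at least 5 storage lockers are needed.
A packing using 5 storage lockers:
  locker 1: 120 + 55 = 175
  locker 2: 115 + 55 = 170
  locker 3: 110 + 25 = 135
  locker 4: 100 = 100
  locker 5: 95 = 95
This matches the lower bound, so 5 is optimal.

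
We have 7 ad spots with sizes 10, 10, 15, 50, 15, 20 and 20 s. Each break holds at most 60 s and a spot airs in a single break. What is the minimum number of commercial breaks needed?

3

Total = 50 + 20 + 20 + 15 + 15 + 10 + 10 = 140 s.
Lower bound: ⌈140/60⌉ = 3 commercial breaks.
A packing using 3 commercial breaks:
  break 1: 50 + 10 = 60
  break 2: 20 + 20 + 15 = 55
  break 3: 15 + 10 = 25
This matches the lower bound, so 3 is optimal.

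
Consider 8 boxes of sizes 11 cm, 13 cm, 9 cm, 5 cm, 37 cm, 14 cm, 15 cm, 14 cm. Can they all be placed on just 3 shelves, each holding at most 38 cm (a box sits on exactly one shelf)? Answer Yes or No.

No

Total = 118 cm; ⌈118/38⌉ = 4.
At least 4 shelves are required, but only 3 are allowed.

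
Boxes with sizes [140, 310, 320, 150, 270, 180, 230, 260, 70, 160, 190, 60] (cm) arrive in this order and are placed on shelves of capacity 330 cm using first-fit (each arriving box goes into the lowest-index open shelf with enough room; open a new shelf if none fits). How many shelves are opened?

  140 → shelf 1 (new)  [load 140/330]
  310 → shelf 2 (new)  [load 310/330]
  320 → shelf 3 (new)  [load 320/330]
  150 → shelf 1  [load 290/330]
  270 → shelf 4 (new)  [load 270/330]
  180 → shelf 5 (new)  [load 180/330]
  230 → shelf 6 (new)  [load 230/330]
  260 → shelf 7 (new)  [load 260/330]
  70 → shelf 5  [load 250/330]
  160 → shelf 8 (new)  [load 160/330]
  190 → shelf 9 (new)  [load 190/330]
  60 → shelf 4  [load 330/330]
9 shelves opened.

9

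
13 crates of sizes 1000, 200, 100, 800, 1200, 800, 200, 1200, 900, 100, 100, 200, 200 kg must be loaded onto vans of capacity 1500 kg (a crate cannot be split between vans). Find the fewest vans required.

Total = 1200 + 1200 + 1000 + 900 + 800 + 800 + 200 + 200 + 200 + 200 + 100 + 100 + 100 = 7000 kg.
Lower bound: ⌈7000/1500⌉ = 5 vans.
Also, 6 crates each exceed 750 kg, and no two of those can share a van, so at least 6 vans are needed.
A packing using 6 vans:
  van 1: 1200 + 200 + 100 = 1500
  van 2: 1200 + 200 + 100 = 1500
  van 3: 1000 + 200 + 200 + 100 = 1500
  van 4: 900 = 900
  van 5: 800 = 800
  van 6: 800 = 800
This matches the lower bound, so 6 is optimal.

6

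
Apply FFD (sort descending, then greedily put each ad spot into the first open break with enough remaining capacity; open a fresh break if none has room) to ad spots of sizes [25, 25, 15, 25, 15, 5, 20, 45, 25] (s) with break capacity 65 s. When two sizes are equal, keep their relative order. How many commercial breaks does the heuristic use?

4

Sorted descending: 45, 25, 25, 25, 25, 20, 15, 15, 5.
  45 → break 1 (new)  [load 45/65]
  25 → break 2 (new)  [load 25/65]
  25 → break 2  [load 50/65]
  25 → break 3 (new)  [load 25/65]
  25 → break 3  [load 50/65]
  20 → break 1  [load 65/65]
  15 → break 2  [load 65/65]
  15 → break 3  [load 65/65]
  5 → break 4 (new)  [load 5/65]
4 commercial breaks opened.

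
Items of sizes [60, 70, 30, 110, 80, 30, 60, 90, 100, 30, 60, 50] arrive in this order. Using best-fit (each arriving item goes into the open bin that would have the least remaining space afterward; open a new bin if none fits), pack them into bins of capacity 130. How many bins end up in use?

  60 → bin 1 (new)  [load 60/130]
  70 → bin 1  [load 130/130]
  30 → bin 2 (new)  [load 30/130]
  110 → bin 3 (new)  [load 110/130]
  80 → bin 2  [load 110/130]
  30 → bin 4 (new)  [load 30/130]
  60 → bin 4  [load 90/130]
  90 → bin 5 (new)  [load 90/130]
  100 → bin 6 (new)  [load 100/130]
  30 → bin 6  [load 130/130]
  60 → bin 7 (new)  [load 60/130]
  50 → bin 7  [load 110/130]
7 bins opened.

7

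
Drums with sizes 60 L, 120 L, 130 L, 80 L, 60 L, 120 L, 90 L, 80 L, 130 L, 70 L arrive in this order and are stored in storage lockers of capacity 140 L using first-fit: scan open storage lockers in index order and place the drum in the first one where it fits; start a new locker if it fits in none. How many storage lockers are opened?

  60 → locker 1 (new)  [load 60/140]
  120 → locker 2 (new)  [load 120/140]
  130 → locker 3 (new)  [load 130/140]
  80 → locker 1  [load 140/140]
  60 → locker 4 (new)  [load 60/140]
  120 → locker 5 (new)  [load 120/140]
  90 → locker 6 (new)  [load 90/140]
  80 → locker 4  [load 140/140]
  130 → locker 7 (new)  [load 130/140]
  70 → locker 8 (new)  [load 70/140]
8 storage lockers opened.

8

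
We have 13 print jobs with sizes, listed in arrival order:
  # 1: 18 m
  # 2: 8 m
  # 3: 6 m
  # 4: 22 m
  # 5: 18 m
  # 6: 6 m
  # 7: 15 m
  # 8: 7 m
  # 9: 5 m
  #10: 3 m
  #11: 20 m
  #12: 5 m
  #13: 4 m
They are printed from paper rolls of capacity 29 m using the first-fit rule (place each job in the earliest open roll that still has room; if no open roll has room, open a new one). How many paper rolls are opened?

  18 → roll 1 (new)  [load 18/29]
  8 → roll 1  [load 26/29]
  6 → roll 2 (new)  [load 6/29]
  22 → roll 2  [load 28/29]
  18 → roll 3 (new)  [load 18/29]
  6 → roll 3  [load 24/29]
  15 → roll 4 (new)  [load 15/29]
  7 → roll 4  [load 22/29]
  5 → roll 3  [load 29/29]
  3 → roll 1  [load 29/29]
  20 → roll 5 (new)  [load 20/29]
  5 → roll 4  [load 27/29]
  4 → roll 5  [load 24/29]
5 paper rolls opened.

5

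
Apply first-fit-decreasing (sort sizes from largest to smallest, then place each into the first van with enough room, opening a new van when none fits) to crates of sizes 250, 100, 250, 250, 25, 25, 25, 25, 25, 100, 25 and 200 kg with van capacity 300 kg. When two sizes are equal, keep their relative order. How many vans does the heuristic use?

5

Sorted descending: 250, 250, 250, 200, 100, 100, 25, 25, 25, 25, 25, 25.
  250 → van 1 (new)  [load 250/300]
  250 → van 2 (new)  [load 250/300]
  250 → van 3 (new)  [load 250/300]
  200 → van 4 (new)  [load 200/300]
  100 → van 4  [load 300/300]
  100 → van 5 (new)  [load 100/300]
  25 → van 1  [load 275/300]
  25 → van 1  [load 300/300]
  25 → van 2  [load 275/300]
  25 → van 2  [load 300/300]
  25 → van 3  [load 275/300]
  25 → van 3  [load 300/300]
5 vans opened.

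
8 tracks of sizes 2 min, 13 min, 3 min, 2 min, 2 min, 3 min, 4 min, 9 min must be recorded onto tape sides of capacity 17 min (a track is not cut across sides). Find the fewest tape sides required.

3

Total = 13 + 9 + 4 + 3 + 3 + 2 + 2 + 2 = 38 min.
Lower bound: ⌈38/17⌉ = 3 tape sides.
A packing using 3 tape sides:
  side 1: 13 + 4 = 17
  side 2: 9 + 3 + 3 + 2 = 17
  side 3: 2 + 2 = 4
This matches the lower bound, so 3 is optimal.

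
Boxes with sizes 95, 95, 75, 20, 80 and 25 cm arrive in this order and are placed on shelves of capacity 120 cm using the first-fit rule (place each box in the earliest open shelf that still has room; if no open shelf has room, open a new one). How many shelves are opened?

  95 → shelf 1 (new)  [load 95/120]
  95 → shelf 2 (new)  [load 95/120]
  75 → shelf 3 (new)  [load 75/120]
  20 → shelf 1  [load 115/120]
  80 → shelf 4 (new)  [load 80/120]
  25 → shelf 2  [load 120/120]
4 shelves opened.

4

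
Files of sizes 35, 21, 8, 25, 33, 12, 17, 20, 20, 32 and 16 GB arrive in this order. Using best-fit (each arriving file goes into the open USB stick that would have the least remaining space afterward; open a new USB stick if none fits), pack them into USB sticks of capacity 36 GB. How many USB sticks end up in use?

8

  35 → USB stick 1 (new)  [load 35/36]
  21 → USB stick 2 (new)  [load 21/36]
  8 → USB stick 2  [load 29/36]
  25 → USB stick 3 (new)  [load 25/36]
  33 → USB stick 4 (new)  [load 33/36]
  12 → USB stick 5 (new)  [load 12/36]
  17 → USB stick 5  [load 29/36]
  20 → USB stick 6 (new)  [load 20/36]
  20 → USB stick 7 (new)  [load 20/36]
  32 → USB stick 8 (new)  [load 32/36]
  16 → USB stick 6  [load 36/36]
8 USB sticks opened.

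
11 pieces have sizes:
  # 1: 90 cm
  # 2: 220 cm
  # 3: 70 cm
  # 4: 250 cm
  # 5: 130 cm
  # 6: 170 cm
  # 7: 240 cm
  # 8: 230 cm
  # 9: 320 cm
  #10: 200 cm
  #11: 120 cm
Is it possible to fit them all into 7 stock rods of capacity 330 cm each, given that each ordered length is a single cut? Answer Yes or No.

Yes

A valid assignment using 7 stock rods:
  stock rod 1: 320 = 320
  stock rod 2: 250 + 70 = 320
  stock rod 3: 240 + 90 = 330
  stock rod 4: 230 = 230
  stock rod 5: 220 = 220
  stock rod 6: 200 + 130 = 330
  stock rod 7: 170 + 120 = 290
Every load is within 330 cm, so 7 stock rods suffice.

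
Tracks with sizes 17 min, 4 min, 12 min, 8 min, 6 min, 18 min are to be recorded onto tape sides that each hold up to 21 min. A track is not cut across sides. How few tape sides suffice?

Total = 18 + 17 + 12 + 8 + 6 + 4 = 65 min.
Lower bound: ⌈65/21⌉ = 4 tape sides.
A packing using 4 tape sides:
  side 1: 18 = 18
  side 2: 17 + 4 = 21
  side 3: 12 + 8 = 20
  side 4: 6 = 6
This matches the lower bound, so 4 is optimal.

4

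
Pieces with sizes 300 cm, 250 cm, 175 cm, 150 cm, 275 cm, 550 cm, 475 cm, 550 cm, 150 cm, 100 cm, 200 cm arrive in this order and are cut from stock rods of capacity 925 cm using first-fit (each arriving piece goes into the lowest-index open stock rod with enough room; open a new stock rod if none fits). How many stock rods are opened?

4

  300 → stock rod 1 (new)  [load 300/925]
  250 → stock rod 1  [load 550/925]
  175 → stock rod 1  [load 725/925]
  150 → stock rod 1  [load 875/925]
  275 → stock rod 2 (new)  [load 275/925]
  550 → stock rod 2  [load 825/925]
  475 → stock rod 3 (new)  [load 475/925]
  550 → stock rod 4 (new)  [load 550/925]
  150 → stock rod 3  [load 625/925]
  100 → stock rod 2  [load 925/925]
  200 → stock rod 3  [load 825/925]
4 stock rods opened.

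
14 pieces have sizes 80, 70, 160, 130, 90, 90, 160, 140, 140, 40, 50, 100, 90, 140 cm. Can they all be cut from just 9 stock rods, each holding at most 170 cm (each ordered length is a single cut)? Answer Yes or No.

Total = 1480 cm; ⌈1480/170⌉ = 9.
10 pieces each exceed half the capacity and cannot share a stock rod, forcing at least 10 stock rods.
At least 10 stock rods are required, but only 9 are allowed.

No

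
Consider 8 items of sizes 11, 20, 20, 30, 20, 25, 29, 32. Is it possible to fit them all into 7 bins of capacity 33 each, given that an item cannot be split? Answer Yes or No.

Yes

A valid assignment using 7 bins:
  bin 1: 32 = 32
  bin 2: 30 = 30
  bin 3: 29 = 29
  bin 4: 25 = 25
  bin 5: 20 + 11 = 31
  bin 6: 20 = 20
  bin 7: 20 = 20
Every load is within 33, so 7 bins suffice.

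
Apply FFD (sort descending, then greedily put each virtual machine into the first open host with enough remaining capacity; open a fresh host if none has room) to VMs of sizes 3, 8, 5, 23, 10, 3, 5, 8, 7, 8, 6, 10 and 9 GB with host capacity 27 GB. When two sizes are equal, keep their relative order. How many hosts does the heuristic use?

Sorted descending: 23, 10, 10, 9, 8, 8, 8, 7, 6, 5, 5, 3, 3.
  23 → host 1 (new)  [load 23/27]
  10 → host 2 (new)  [load 10/27]
  10 → host 2  [load 20/27]
  9 → host 3 (new)  [load 9/27]
  8 → host 3  [load 17/27]
  8 → host 3  [load 25/27]
  8 → host 4 (new)  [load 8/27]
  7 → host 2  [load 27/27]
  6 → host 4  [load 14/27]
  5 → host 4  [load 19/27]
  5 → host 4  [load 24/27]
  3 → host 1  [load 26/27]
  3 → host 4  [load 27/27]
4 hosts opened.

4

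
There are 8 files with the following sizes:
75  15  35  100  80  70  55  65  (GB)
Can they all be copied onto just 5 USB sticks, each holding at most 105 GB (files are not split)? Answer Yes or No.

Total = 495 GB; ⌈495/105⌉ = 5.
6 files each exceed half the capacity and cannot share a USB stick, forcing at least 6 USB sticks.
At least 6 USB sticks are required, but only 5 are allowed.

No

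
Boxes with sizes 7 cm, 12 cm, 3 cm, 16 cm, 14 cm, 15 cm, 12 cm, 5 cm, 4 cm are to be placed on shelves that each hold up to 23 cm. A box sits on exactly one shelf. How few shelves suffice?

Total = 16 + 15 + 14 + 12 + 12 + 7 + 5 + 4 + 3 = 88 cm.
Lower bound: ⌈88/23⌉ = 4 shelves.
Also, 5 boxes each exceed 23/2 cm, and no two of those can share a shelf, so at least 5 shelves are needed.
A packing using 5 shelves:
  shelf 1: 16 + 7 = 23
  shelf 2: 15 + 5 + 3 = 23
  shelf 3: 14 + 4 = 18
  shelf 4: 12 = 12
  shelf 5: 12 = 12
This matches the lower bound, so 5 is optimal.

5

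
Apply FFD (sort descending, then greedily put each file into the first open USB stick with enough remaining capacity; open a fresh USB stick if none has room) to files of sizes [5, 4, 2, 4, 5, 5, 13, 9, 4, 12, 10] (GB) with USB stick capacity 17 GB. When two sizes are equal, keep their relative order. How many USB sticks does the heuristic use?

Sorted descending: 13, 12, 10, 9, 5, 5, 5, 4, 4, 4, 2.
  13 → USB stick 1 (new)  [load 13/17]
  12 → USB stick 2 (new)  [load 12/17]
  10 → USB stick 3 (new)  [load 10/17]
  9 → USB stick 4 (new)  [load 9/17]
  5 → USB stick 2  [load 17/17]
  5 → USB stick 3  [load 15/17]
  5 → USB stick 4  [load 14/17]
  4 → USB stick 1  [load 17/17]
  4 → USB stick 5 (new)  [load 4/17]
  4 → USB stick 5  [load 8/17]
  2 → USB stick 3  [load 17/17]
5 USB sticks opened.

5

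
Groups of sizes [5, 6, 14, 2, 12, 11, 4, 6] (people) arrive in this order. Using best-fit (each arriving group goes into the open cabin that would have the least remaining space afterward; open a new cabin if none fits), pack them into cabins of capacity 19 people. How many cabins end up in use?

  5 → cabin 1 (new)  [load 5/19]
  6 → cabin 1  [load 11/19]
  14 → cabin 2 (new)  [load 14/19]
  2 → cabin 2  [load 16/19]
  12 → cabin 3 (new)  [load 12/19]
  11 → cabin 4 (new)  [load 11/19]
  4 → cabin 3  [load 16/19]
  6 → cabin 1  [load 17/19]
4 cabins opened.

4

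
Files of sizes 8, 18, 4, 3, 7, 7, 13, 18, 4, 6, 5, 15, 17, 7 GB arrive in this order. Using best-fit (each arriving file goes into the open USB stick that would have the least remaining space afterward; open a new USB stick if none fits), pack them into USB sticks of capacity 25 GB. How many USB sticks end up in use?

  8 → USB stick 1 (new)  [load 8/25]
  18 → USB stick 2 (new)  [load 18/25]
  4 → USB stick 2  [load 22/25]
  3 → USB stick 2  [load 25/25]
  7 → USB stick 1  [load 15/25]
  7 → USB stick 1  [load 22/25]
  13 → USB stick 3 (new)  [load 13/25]
  18 → USB stick 4 (new)  [load 18/25]
  4 → USB stick 4  [load 22/25]
  6 → USB stick 3  [load 19/25]
  5 → USB stick 3  [load 24/25]
  15 → USB stick 5 (new)  [load 15/25]
  17 → USB stick 6 (new)  [load 17/25]
  7 → USB stick 6  [load 24/25]
6 USB sticks opened.

6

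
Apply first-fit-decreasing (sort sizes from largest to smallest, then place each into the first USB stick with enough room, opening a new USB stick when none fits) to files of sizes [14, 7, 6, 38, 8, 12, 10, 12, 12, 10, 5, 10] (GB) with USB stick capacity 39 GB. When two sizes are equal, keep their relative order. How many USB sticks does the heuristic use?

Sorted descending: 38, 14, 12, 12, 12, 10, 10, 10, 8, 7, 6, 5.
  38 → USB stick 1 (new)  [load 38/39]
  14 → USB stick 2 (new)  [load 14/39]
  12 → USB stick 2  [load 26/39]
  12 → USB stick 2  [load 38/39]
  12 → USB stick 3 (new)  [load 12/39]
  10 → USB stick 3  [load 22/39]
  10 → USB stick 3  [load 32/39]
  10 → USB stick 4 (new)  [load 10/39]
  8 → USB stick 4  [load 18/39]
  7 → USB stick 3  [load 39/39]
  6 → USB stick 4  [load 24/39]
  5 → USB stick 4  [load 29/39]
4 USB sticks opened.

4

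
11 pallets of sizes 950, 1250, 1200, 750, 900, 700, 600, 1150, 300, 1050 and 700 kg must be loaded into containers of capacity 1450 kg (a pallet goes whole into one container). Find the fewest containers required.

8

Total = 1250 + 1200 + 1150 + 1050 + 950 + 900 + 750 + 700 + 700 + 600 + 300 = 9550 kg.
Lower bound: ⌈9550/1450⌉ = 7 containers.
A packing using 8 containers:
  container 1: 1250 = 1250
  container 2: 1200 = 1200
  container 3: 1150 + 300 = 1450
  container 4: 1050 = 1050
  container 5: 950 = 950
  container 6: 900 = 900
  container 7: 750 + 700 = 1450
  container 8: 700 + 600 = 1300
No arrangement into 7 containers stays within capacity, so 8 is optimal.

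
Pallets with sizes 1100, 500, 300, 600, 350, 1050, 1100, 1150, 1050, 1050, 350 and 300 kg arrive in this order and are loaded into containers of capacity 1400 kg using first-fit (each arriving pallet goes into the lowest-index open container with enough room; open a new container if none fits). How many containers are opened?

  1100 → container 1 (new)  [load 1100/1400]
  500 → container 2 (new)  [load 500/1400]
  300 → container 1  [load 1400/1400]
  600 → container 2  [load 1100/1400]
  350 → container 3 (new)  [load 350/1400]
  1050 → container 3  [load 1400/1400]
  1100 → container 4 (new)  [load 1100/1400]
  1150 → container 5 (new)  [load 1150/1400]
  1050 → container 6 (new)  [load 1050/1400]
  1050 → container 7 (new)  [load 1050/1400]
  350 → container 6  [load 1400/1400]
  300 → container 2  [load 1400/1400]
7 containers opened.

7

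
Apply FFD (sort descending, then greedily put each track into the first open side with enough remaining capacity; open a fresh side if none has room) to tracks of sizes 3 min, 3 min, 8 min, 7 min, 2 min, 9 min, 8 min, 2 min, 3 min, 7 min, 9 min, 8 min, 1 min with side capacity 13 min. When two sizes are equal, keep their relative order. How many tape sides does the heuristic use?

Sorted descending: 9, 9, 8, 8, 8, 7, 7, 3, 3, 3, 2, 2, 1.
  9 → side 1 (new)  [load 9/13]
  9 → side 2 (new)  [load 9/13]
  8 → side 3 (new)  [load 8/13]
  8 → side 4 (new)  [load 8/13]
  8 → side 5 (new)  [load 8/13]
  7 → side 6 (new)  [load 7/13]
  7 → side 7 (new)  [load 7/13]
  3 → side 1  [load 12/13]
  3 → side 2  [load 12/13]
  3 → side 3  [load 11/13]
  2 → side 3  [load 13/13]
  2 → side 4  [load 10/13]
  1 → side 1  [load 13/13]
7 tape sides opened.

7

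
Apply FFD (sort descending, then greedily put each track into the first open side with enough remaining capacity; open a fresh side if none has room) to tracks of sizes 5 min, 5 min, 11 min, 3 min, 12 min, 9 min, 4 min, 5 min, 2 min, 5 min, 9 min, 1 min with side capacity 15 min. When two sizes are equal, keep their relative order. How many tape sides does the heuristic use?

5

Sorted descending: 12, 11, 9, 9, 5, 5, 5, 5, 4, 3, 2, 1.
  12 → side 1 (new)  [load 12/15]
  11 → side 2 (new)  [load 11/15]
  9 → side 3 (new)  [load 9/15]
  9 → side 4 (new)  [load 9/15]
  5 → side 3  [load 14/15]
  5 → side 4  [load 14/15]
  5 → side 5 (new)  [load 5/15]
  5 → side 5  [load 10/15]
  4 → side 2  [load 15/15]
  3 → side 1  [load 15/15]
  2 → side 5  [load 12/15]
  1 → side 3  [load 15/15]
5 tape sides opened.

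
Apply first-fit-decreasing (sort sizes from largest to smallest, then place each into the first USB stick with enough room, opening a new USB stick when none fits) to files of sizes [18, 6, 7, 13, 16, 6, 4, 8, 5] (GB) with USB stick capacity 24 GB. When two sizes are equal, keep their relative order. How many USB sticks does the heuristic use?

Sorted descending: 18, 16, 13, 8, 7, 6, 6, 5, 4.
  18 → USB stick 1 (new)  [load 18/24]
  16 → USB stick 2 (new)  [load 16/24]
  13 → USB stick 3 (new)  [load 13/24]
  8 → USB stick 2  [load 24/24]
  7 → USB stick 3  [load 20/24]
  6 → USB stick 1  [load 24/24]
  6 → USB stick 4 (new)  [load 6/24]
  5 → USB stick 4  [load 11/24]
  4 → USB stick 3  [load 24/24]
4 USB sticks opened.

4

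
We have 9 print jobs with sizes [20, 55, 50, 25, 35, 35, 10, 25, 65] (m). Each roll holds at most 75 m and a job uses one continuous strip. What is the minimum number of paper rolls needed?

5

Total = 65 + 55 + 50 + 35 + 35 + 25 + 25 + 20 + 10 = 320 m.
Lower bound: ⌈320/75⌉ = 5 paper rolls.
A packing using 5 paper rolls:
  roll 1: 65 + 10 = 75
  roll 2: 55 + 20 = 75
  roll 3: 50 + 25 = 75
  roll 4: 35 + 35 = 70
  roll 5: 25 = 25
This matches the lower bound, so 5 is optimal.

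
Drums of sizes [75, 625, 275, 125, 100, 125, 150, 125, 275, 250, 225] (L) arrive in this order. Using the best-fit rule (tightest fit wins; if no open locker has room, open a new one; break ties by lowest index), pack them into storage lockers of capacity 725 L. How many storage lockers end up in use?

  75 → locker 1 (new)  [load 75/725]
  625 → locker 1  [load 700/725]
  275 → locker 2 (new)  [load 275/725]
  125 → locker 2  [load 400/725]
  100 → locker 2  [load 500/725]
  125 → locker 2  [load 625/725]
  150 → locker 3 (new)  [load 150/725]
  125 → locker 3  [load 275/725]
  275 → locker 3  [load 550/725]
  250 → locker 4 (new)  [load 250/725]
  225 → locker 4  [load 475/725]
4 storage lockers opened.

4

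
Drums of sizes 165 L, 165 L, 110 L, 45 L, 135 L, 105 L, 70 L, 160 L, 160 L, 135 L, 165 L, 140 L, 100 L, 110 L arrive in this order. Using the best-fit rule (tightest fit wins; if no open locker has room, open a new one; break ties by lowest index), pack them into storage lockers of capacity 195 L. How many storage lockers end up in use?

12

  165 → locker 1 (new)  [load 165/195]
  165 → locker 2 (new)  [load 165/195]
  110 → locker 3 (new)  [load 110/195]
  45 → locker 3  [load 155/195]
  135 → locker 4 (new)  [load 135/195]
  105 → locker 5 (new)  [load 105/195]
  70 → locker 5  [load 175/195]
  160 → locker 6 (new)  [load 160/195]
  160 → locker 7 (new)  [load 160/195]
  135 → locker 8 (new)  [load 135/195]
  165 → locker 9 (new)  [load 165/195]
  140 → locker 10 (new)  [load 140/195]
  100 → locker 11 (new)  [load 100/195]
  110 → locker 12 (new)  [load 110/195]
12 storage lockers opened.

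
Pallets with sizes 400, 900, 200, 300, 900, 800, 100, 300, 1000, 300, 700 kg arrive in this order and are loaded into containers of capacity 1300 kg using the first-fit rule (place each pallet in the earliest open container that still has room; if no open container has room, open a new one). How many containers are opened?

  400 → container 1 (new)  [load 400/1300]
  900 → container 1  [load 1300/1300]
  200 → container 2 (new)  [load 200/1300]
  300 → container 2  [load 500/1300]
  900 → container 3 (new)  [load 900/1300]
  800 → container 2  [load 1300/1300]
  100 → container 3  [load 1000/1300]
  300 → container 3  [load 1300/1300]
  1000 → container 4 (new)  [load 1000/1300]
  300 → container 4  [load 1300/1300]
  700 → container 5 (new)  [load 700/1300]
5 containers opened.

5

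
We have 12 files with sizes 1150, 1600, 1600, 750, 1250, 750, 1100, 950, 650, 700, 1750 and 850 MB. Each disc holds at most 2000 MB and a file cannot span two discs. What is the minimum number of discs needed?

Total = 1750 + 1600 + 1600 + 1250 + 1150 + 1100 + 950 + 850 + 750 + 750 + 700 + 650 = 13100 MB.
Lower bound: ⌈13100/2000⌉ = 7 discs.
A packing using 8 discs:
  disc 1: 1750 = 1750
  disc 2: 1600 = 1600
  disc 3: 1600 = 1600
  disc 4: 1250 + 750 = 2000
  disc 5: 1150 + 850 = 2000
  disc 6: 1100 + 750 = 1850
  disc 7: 950 + 700 = 1650
  disc 8: 650 = 650
No arrangement into 7 discs stays within capacity, so 8 is optimal.

8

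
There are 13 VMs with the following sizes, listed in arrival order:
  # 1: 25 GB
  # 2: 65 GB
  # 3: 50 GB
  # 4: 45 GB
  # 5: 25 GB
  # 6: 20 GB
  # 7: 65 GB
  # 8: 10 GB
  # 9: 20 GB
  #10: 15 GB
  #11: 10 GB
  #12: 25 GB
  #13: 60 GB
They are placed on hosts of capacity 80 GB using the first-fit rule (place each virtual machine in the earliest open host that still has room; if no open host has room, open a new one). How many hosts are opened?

  25 → host 1 (new)  [load 25/80]
  65 → host 2 (new)  [load 65/80]
  50 → host 1  [load 75/80]
  45 → host 3 (new)  [load 45/80]
  25 → host 3  [load 70/80]
  20 → host 4 (new)  [load 20/80]
  65 → host 5 (new)  [load 65/80]
  10 → host 2  [load 75/80]
  20 → host 4  [load 40/80]
  15 → host 4  [load 55/80]
  10 → host 3  [load 80/80]
  25 → host 4  [load 80/80]
  60 → host 6 (new)  [load 60/80]
6 hosts opened.

6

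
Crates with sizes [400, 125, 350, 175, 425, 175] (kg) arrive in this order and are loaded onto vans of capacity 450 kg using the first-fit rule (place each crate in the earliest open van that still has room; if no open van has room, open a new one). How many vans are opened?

5

  400 → van 1 (new)  [load 400/450]
  125 → van 2 (new)  [load 125/450]
  350 → van 3 (new)  [load 350/450]
  175 → van 2  [load 300/450]
  425 → van 4 (new)  [load 425/450]
  175 → van 5 (new)  [load 175/450]
5 vans opened.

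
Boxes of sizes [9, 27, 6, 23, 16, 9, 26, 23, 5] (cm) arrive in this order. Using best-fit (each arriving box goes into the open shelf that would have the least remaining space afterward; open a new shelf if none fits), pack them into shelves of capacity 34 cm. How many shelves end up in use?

5

  9 → shelf 1 (new)  [load 9/34]
  27 → shelf 2 (new)  [load 27/34]
  6 → shelf 2  [load 33/34]
  23 → shelf 1  [load 32/34]
  16 → shelf 3 (new)  [load 16/34]
  9 → shelf 3  [load 25/34]
  26 → shelf 4 (new)  [load 26/34]
  23 → shelf 5 (new)  [load 23/34]
  5 → shelf 4  [load 31/34]
5 shelves opened.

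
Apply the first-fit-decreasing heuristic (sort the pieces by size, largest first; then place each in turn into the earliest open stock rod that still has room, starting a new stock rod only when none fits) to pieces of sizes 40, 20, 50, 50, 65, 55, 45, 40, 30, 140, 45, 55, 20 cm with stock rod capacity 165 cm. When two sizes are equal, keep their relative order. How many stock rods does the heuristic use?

Sorted descending: 140, 65, 55, 55, 50, 50, 45, 45, 40, 40, 30, 20, 20.
  140 → stock rod 1 (new)  [load 140/165]
  65 → stock rod 2 (new)  [load 65/165]
  55 → stock rod 2  [load 120/165]
  55 → stock rod 3 (new)  [load 55/165]
  50 → stock rod 3  [load 105/165]
  50 → stock rod 3  [load 155/165]
  45 → stock rod 2  [load 165/165]
  45 → stock rod 4 (new)  [load 45/165]
  40 → stock rod 4  [load 85/165]
  40 → stock rod 4  [load 125/165]
  30 → stock rod 4  [load 155/165]
  20 → stock rod 1  [load 160/165]
  20 → stock rod 5 (new)  [load 20/165]
5 stock rods opened.

5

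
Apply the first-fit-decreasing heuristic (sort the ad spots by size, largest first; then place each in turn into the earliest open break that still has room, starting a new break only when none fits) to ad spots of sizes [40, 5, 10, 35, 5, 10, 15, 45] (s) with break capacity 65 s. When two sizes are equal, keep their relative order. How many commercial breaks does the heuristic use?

3

Sorted descending: 45, 40, 35, 15, 10, 10, 5, 5.
  45 → break 1 (new)  [load 45/65]
  40 → break 2 (new)  [load 40/65]
  35 → break 3 (new)  [load 35/65]
  15 → break 1  [load 60/65]
  10 → break 2  [load 50/65]
  10 → break 2  [load 60/65]
  5 → break 1  [load 65/65]
  5 → break 2  [load 65/65]
3 commercial breaks opened.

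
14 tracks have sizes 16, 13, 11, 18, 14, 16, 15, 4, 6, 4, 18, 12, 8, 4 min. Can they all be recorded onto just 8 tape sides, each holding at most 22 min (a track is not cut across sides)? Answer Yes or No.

No

Total = 159 min; ⌈159/22⌉ = 8.
The bound of 8 does not rule out 8, but exhaustive search shows no assignment into 8 tape sides of capacity 22 min exists — the minimum is 9.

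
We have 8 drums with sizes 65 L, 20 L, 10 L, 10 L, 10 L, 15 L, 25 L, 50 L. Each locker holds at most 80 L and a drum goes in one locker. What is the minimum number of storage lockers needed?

3

Total = 65 + 50 + 25 + 20 + 15 + 10 + 10 + 10 = 205 L.
Lower bound: ⌈205/80⌉ = 3 storage lockers.
A packing using 3 storage lockers:
  locker 1: 65 + 15 = 80
  locker 2: 50 + 25 = 75
  locker 3: 20 + 10 + 10 + 10 = 50
This matches the lower bound, so 3 is optimal.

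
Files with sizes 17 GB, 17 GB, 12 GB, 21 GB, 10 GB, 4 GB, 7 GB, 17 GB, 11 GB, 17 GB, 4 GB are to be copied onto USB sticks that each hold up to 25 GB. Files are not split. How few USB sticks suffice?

7

Total = 21 + 17 + 17 + 17 + 17 + 12 + 11 + 10 + 7 + 4 + 4 = 137 GB.
Lower bound: ⌈137/25⌉ = 6 USB sticks.
A packing using 7 USB sticks:
  USB stick 1: 21 + 4 = 25
  USB stick 2: 17 + 7 = 24
  USB stick 3: 17 + 4 = 21
  USB stick 4: 17 = 17
  USB stick 5: 17 = 17
  USB stick 6: 12 + 11 = 23
  USB stick 7: 10 = 10
No arrangement into 6 USB sticks stays within capacity, so 7 is optimal.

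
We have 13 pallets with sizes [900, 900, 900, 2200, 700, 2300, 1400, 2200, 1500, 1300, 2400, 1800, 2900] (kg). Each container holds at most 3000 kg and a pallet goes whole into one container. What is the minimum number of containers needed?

Total = 2900 + 2400 + 2300 + 2200 + 2200 + 1800 + 1500 + 1400 + 1300 + 900 + 900 + 900 + 700 = 21400 kg.
Lower bound: ⌈21400/3000⌉ = 8 containers.
A packing using 9 containers:
  container 1: 2900 = 2900
  container 2: 2400 = 2400
  container 3: 2300 + 700 = 3000
  container 4: 2200 = 2200
  container 5: 2200 = 2200
  container 6: 1800 + 900 = 2700
  container 7: 1500 + 1400 = 2900
  container 8: 1300 + 900 = 2200
  container 9: 900 = 900
No arrangement into 8 containers stays within capacity, so 9 is optimal.

9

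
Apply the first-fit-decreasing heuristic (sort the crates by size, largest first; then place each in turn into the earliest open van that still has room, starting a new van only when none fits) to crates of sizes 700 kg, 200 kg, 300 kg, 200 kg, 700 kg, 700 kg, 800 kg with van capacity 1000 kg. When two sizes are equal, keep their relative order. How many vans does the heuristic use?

Sorted descending: 800, 700, 700, 700, 300, 200, 200.
  800 → van 1 (new)  [load 800/1000]
  700 → van 2 (new)  [load 700/1000]
  700 → van 3 (new)  [load 700/1000]
  700 → van 4 (new)  [load 700/1000]
  300 → van 2  [load 1000/1000]
  200 → van 1  [load 1000/1000]
  200 → van 3  [load 900/1000]
4 vans opened.

4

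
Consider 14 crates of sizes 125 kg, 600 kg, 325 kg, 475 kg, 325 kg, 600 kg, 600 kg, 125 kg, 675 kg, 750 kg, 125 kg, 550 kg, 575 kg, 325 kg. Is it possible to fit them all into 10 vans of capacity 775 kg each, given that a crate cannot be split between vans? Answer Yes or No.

Yes

A valid assignment using 10 vans:
  van 1: 750 = 750
  van 2: 675 = 675
  van 3: 600 + 125 = 725
  van 4: 600 + 125 = 725
  van 5: 600 + 125 = 725
  van 6: 575 = 575
  van 7: 550 = 550
  van 8: 475 = 475
  van 9: 325 + 325 = 650
  van 10: 325 = 325
Every load is within 775 kg, so 10 vans suffice.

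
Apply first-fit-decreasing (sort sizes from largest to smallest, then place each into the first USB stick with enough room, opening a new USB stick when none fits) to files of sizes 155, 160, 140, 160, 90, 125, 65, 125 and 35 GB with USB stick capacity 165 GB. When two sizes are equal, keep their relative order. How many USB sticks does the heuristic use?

7

Sorted descending: 160, 160, 155, 140, 125, 125, 90, 65, 35.
  160 → USB stick 1 (new)  [load 160/165]
  160 → USB stick 2 (new)  [load 160/165]
  155 → USB stick 3 (new)  [load 155/165]
  140 → USB stick 4 (new)  [load 140/165]
  125 → USB stick 5 (new)  [load 125/165]
  125 → USB stick 6 (new)  [load 125/165]
  90 → USB stick 7 (new)  [load 90/165]
  65 → USB stick 7  [load 155/165]
  35 → USB stick 5  [load 160/165]
7 USB sticks opened.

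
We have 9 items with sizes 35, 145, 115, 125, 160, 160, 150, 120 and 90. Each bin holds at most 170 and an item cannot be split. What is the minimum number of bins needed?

8

Total = 160 + 160 + 150 + 145 + 125 + 120 + 115 + 90 + 35 = 1100.
Lower bound: ⌈1100/170⌉ = 7 bins.
Also, 8 items each exceed 85, and no two of those can share a bin, so at least 8 bins are needed.
A packing using 8 bins:
  bin 1: 160 = 160
  bin 2: 160 = 160
  bin 3: 150 = 150
  bin 4: 145 = 145
  bin 5: 125 + 35 = 160
  bin 6: 120 = 120
  bin 7: 115 = 115
  bin 8: 90 = 90
This matches the lower bound, so 8 is optimal.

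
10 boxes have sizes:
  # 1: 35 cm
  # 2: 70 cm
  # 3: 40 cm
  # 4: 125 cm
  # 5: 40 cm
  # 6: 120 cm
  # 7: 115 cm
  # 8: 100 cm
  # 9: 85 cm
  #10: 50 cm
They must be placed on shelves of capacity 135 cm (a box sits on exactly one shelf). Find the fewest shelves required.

7

Total = 125 + 120 + 115 + 100 + 85 + 70 + 50 + 40 + 40 + 35 = 780 cm.
Lower bound: ⌈780/135⌉ = 6 shelves.
A packing using 7 shelves:
  shelf 1: 125 = 125
  shelf 2: 120 = 120
  shelf 3: 115 = 115
  shelf 4: 100 + 35 = 135
  shelf 5: 85 + 50 = 135
  shelf 6: 70 + 40 = 110
  shelf 7: 40 = 40
No arrangement into 6 shelves stays within capacity, so 7 is optimal.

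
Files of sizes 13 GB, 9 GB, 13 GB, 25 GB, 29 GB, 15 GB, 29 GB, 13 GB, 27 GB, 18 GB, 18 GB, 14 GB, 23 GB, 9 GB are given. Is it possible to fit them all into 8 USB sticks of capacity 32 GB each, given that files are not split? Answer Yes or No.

Total = 255 GB; ⌈255/32⌉ = 8.
The bound of 8 does not rule out 8, but exhaustive search shows no assignment into 8 USB sticks of capacity 32 GB exists — the minimum is 9.

No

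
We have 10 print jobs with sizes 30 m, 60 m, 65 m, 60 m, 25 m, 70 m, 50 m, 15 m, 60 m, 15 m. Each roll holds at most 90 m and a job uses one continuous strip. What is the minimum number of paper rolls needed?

Total = 70 + 65 + 60 + 60 + 60 + 50 + 30 + 25 + 15 + 15 = 450 m.
Lower bound: ⌈450/90⌉ = 5 paper rolls.
Also, 6 print jobs each exceed 45 m, and no two of those can share a roll, so at least 6 paper rolls are needed.
A packing using 6 paper rolls:
  roll 1: 70 + 15 = 85
  roll 2: 65 + 25 = 90
  roll 3: 60 + 30 = 90
  roll 4: 60 + 15 = 75
  roll 5: 60 = 60
  roll 6: 50 = 50
This matches the lower bound, so 6 is optimal.

6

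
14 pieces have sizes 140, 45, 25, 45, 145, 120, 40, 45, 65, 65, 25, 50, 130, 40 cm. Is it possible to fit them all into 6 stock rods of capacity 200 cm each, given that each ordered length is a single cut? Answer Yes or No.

Yes

A valid assignment using 5 stock rods:
  stock rod 1: 145 + 50 = 195
  stock rod 2: 140 + 25 + 25 = 190
  stock rod 3: 130 + 65 = 195
  stock rod 4: 120 + 40 + 40 = 200
  stock rod 5: 65 + 45 + 45 + 45 = 200
That uses only 5 ≤ 6, so 6 stock rods are enough.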